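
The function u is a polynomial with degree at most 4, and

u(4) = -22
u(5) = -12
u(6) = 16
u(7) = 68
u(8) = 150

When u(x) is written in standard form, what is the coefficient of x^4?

0

Write u(x) = ax^4 + bx³ + cx² + dx + e; the 5 given values yield a linear system in the 5 coefficients.
Solving, the leading coefficient vanishes, and u(x) = x³ - 6x² + 3x - 2.
The coefficient of x^4 is 0.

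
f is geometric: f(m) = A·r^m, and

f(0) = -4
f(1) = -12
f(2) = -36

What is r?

Consecutive ratio: -12/(-4) = 3, and -36/(-12) = 3, so r = 3.
Then A·3^0 = -4 gives A = -4, and f(m) = -4·3^m.

3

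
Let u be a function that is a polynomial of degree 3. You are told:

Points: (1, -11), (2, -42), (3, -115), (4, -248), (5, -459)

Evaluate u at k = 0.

First differences: -31, -73, -133, -211. Second differences: -42, -60, -78. Third differences: -18, -18.
Level-3 differences are constant, so u has degree 3.
Fitting a degree-3 polynomial gives u(k) = -3k³ - 3k² - k - 4.
Then u(0) = -4.

-4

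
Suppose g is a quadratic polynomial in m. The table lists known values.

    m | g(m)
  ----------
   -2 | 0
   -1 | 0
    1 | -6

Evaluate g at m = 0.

-2

Write g(m) = am² + bm + c; the 3 given values yield a linear system in the 3 coefficients.
Solving, g(m) = -m² - 3m - 2.
Then g(0) = -2.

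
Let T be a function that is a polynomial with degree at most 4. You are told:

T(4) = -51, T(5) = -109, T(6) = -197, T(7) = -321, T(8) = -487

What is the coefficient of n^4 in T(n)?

First differences: -58, -88, -124, -166. Second differences: -30, -36, -42. Third differences: -6, -6.
Level-3 differences are constant, so T has degree 3.
Fitting a degree-3 polynomial gives T(n) = -n³ + 3n + 1.
The coefficient of n^4 is 0.

0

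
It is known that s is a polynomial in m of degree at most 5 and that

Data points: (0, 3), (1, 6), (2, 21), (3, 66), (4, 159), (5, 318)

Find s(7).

906

Write s(m) = am^5 + bm^4 + cm³ + dm² + em + p; the 6 given values yield a linear system in the 6 coefficients.
Solving, the top 2 coefficients vanish, and s(m) = 3m³ - 3m² + 3m + 3.
Then s(7) = 906.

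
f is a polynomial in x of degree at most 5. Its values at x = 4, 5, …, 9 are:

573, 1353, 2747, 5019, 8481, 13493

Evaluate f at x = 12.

Write f(x) = ax^5 + bx^4 + cx³ + dx² + ex + p; the 6 given values yield a linear system in the 6 coefficients.
Solving, the leading coefficient vanishes, and f(x) = 2x^4 + 5x² - 3x - 7.
Then f(12) = 42149.

42149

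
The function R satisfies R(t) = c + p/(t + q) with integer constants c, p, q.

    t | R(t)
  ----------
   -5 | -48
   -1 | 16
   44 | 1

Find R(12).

3

(R(t) − c)(t + q) = p for each data point; the three points give a linear system in c and q, then p follows.
Solving: c = 0, q = 4, p = 48, so R(t) = 48/(t + 4).
Then R(12) = 0 + 48/16 = 3.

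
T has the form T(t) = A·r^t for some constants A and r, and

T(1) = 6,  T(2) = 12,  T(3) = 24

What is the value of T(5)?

96

Consecutive ratio: 12/6 = 2, and 24/12 = 2, so r = 2.
Then A·2^1 = 6 gives A = 3, and T(t) = 3·2^t.
T(5) = 3·2^5 = 96.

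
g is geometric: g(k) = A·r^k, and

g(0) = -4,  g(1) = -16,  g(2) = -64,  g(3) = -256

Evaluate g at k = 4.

Consecutive ratio: -16/(-4) = 4, and -64/(-16) = 4, so r = 4.
Then A·4^0 = -4 gives A = -4, and g(k) = -4·4^k.
g(4) = -4·4^4 = -1024.

-1024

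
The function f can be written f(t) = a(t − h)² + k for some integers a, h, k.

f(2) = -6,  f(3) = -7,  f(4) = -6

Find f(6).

2

First differences -1, 1; second difference 2 = 2a, so a = 1.
Expanding, the t-coefficient is −2ah = -2h; matching it to the data gives h = 3, and then k = -7.
So f(t) = 1(t − 3)² − 7.
f(6) = 1·3² − 7 = 2.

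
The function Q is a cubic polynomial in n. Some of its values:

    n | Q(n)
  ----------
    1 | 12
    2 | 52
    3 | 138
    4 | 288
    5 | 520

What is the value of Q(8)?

First differences: 40, 86, 150, 232. Second differences: 46, 64, 82. Third differences: 18, 18.
Level-3 differences are constant, so Q has degree 3.
Fitting a degree-3 polynomial gives Q(n) = 3n³ + 5n² + 4n.
Then Q(8) = 1888.

1888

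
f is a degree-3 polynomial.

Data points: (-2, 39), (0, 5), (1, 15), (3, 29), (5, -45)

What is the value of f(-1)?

9

Write f(n) = an³ + bn² + cn + d; the 5 given values yield a linear system in the 4 coefficients.
Solving, f(n) = -2n³ + 7n² + 5n + 5.
Then f(-1) = 9.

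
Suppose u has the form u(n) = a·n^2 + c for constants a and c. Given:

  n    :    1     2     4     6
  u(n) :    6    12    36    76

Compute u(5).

From u(1) = 6 and u(2) = 12: 1a + c = 6 and 4a + c = 12.
Subtracting: 3a = 6, so a = 2; then c = 6 − 2·1 = 4.
So u(n) = 2n² + 4, and u(5) = 54.

54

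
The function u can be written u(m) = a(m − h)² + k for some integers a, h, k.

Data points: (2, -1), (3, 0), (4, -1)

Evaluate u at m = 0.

-9

First differences 1, -1; second difference -2 = 2a, so a = -1.
Expanding, the m-coefficient is −2ah = 2h; matching it to the data gives h = 3, and then k = 0.
So u(m) = -1(m − 3)² + 0.
u(0) = -1·(-3)² + 0 = -9.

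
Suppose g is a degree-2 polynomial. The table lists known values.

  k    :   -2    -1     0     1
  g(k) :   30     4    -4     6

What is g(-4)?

136

First differences: -26, -8, 10. Second differences: 18, 18.
Level-2 differences are constant, so g has degree 2.
Fitting a degree-2 polynomial gives g(k) = 9k² + k - 4.
Then g(-4) = 136.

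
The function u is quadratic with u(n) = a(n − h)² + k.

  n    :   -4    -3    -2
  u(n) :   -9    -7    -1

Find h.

First differences 2, 6; second difference 4 = 2a, so a = 2.
Expanding, the n-coefficient is −2ah = -4h; matching it to the data gives h = -4, and then k = -9.
So u(n) = 2(n + 4)² − 9.
Hence h = -4.

-4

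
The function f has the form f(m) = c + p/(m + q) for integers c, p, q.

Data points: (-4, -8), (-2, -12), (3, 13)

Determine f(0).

-32

(f(m) − c)(m + q) = p for each data point; the three points give a linear system in c and q, then p follows.
Solving: c = -2, q = -1, p = 30, so f(m) = -2 + 30/(m − 1).
Then f(0) = -2 + 30/(-1) = -32.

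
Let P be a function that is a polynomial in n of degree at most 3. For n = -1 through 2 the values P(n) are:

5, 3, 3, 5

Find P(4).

15

First differences: -2, 0, 2. Second differences: 2, 2.
Level-2 differences are constant, so P has degree 2.
Fitting a degree-2 polynomial gives P(n) = n² - n + 3.
Then P(4) = 15.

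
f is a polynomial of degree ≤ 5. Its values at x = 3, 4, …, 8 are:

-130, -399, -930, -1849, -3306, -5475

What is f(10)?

-12765

First differences: -269, -531, -919, -1457, -2169. Second differences: -262, -388, -538, -712. Third differences: -126, -150, -174. Fourth differences: -24, -24.
Level-4 differences are constant, so f has degree 4.
Fitting a degree-4 polynomial gives f(x) = -x^4 - 3x³ + 2x² + 3x + 5.
Then f(10) = -12765.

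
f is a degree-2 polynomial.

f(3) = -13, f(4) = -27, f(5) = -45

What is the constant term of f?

Write f(n) = an² + bn + c; the 3 given values yield a linear system in the 3 coefficients.
Solving, f(n) = -2n² + 5.
The constant term is f(0) = 5.

5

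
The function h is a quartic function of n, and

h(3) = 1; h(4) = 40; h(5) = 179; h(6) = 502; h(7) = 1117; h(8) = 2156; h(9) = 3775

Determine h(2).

First differences: 39, 139, 323, 615, 1039, 1619. Second differences: 100, 184, 292, 424, 580. Third differences: 84, 108, 132, 156. Fourth differences: 24, 24, 24.
Level-4 differences are constant, so h has degree 4.
Fitting a degree-4 polynomial gives h(n) = n^4 - 4n³ + n² + 5n + 4.
Then h(2) = 2.

2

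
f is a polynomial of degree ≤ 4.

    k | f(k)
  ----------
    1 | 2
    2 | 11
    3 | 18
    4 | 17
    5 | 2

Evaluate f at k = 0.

-3

First differences: 9, 7, -1, -15. Second differences: -2, -8, -14. Third differences: -6, -6.
Level-3 differences are constant, so f has degree 3.
Fitting a degree-3 polynomial gives f(k) = -k³ + 5k² + k - 3.
Then f(0) = -3.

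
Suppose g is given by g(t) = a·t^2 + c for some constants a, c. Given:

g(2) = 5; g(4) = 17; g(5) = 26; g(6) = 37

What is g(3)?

From g(2) = 5 and g(4) = 17: 4a + c = 5 and 16a + c = 17.
Subtracting: 12a = 12, so a = 1; then c = 5 − 1·4 = 1.
So g(t) = 1t² + 1, and g(3) = 10.

10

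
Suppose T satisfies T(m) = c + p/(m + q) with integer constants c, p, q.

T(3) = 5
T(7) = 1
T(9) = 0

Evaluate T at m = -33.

-7

(T(m) − c)(m + q) = p for each data point; the three points give a linear system in c and q, then p follows.
Solving: c = -5, q = 3, p = 60, so T(m) = -5 + 60/(m + 3).
Then T(-33) = -5 + 60/(-30) = -7.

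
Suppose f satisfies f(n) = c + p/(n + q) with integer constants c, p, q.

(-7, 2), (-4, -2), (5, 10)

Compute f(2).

14

(f(n) − c)(n + q) = p for each data point; the three points give a linear system in c and q, then p follows.
Solving: c = 6, q = 1, p = 24, so f(n) = 6 + 24/(n + 1).
Then f(2) = 6 + 24/3 = 14.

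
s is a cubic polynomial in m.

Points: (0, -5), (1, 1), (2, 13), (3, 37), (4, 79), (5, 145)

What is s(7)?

First differences: 6, 12, 24, 42, 66. Second differences: 6, 12, 18, 24. Third differences: 6, 6, 6.
Level-3 differences are constant, so s has degree 3.
Fitting a degree-3 polynomial gives s(m) = m³ + 5m - 5.
Then s(7) = 373.

373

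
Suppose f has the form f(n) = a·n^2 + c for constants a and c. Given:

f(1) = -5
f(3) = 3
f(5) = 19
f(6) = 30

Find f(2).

From f(1) = -5 and f(3) = 3: 1a + c = -5 and 9a + c = 3.
Subtracting: 8a = 8, so a = 1; then c = -5 − 1·1 = -6.
So f(n) = 1n² − 6, and f(2) = -2.

-2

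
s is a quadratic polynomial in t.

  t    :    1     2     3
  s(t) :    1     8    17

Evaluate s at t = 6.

Write s(t) = at² + bt + c; the 3 given values yield a linear system in the 3 coefficients.
Solving, s(t) = t² + 4t - 4.
Then s(6) = 56.

56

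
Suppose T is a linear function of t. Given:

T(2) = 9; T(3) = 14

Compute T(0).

Write T(t) = at + b; the 2 given values yield a linear system in the 2 coefficients.
Solving, T(t) = 5t - 1.
Then T(0) = -1.

-1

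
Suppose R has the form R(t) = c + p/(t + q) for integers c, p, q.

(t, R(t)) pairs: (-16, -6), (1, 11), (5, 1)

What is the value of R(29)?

(R(t) − c)(t + q) = p for each data point; the three points give a linear system in c and q, then p follows.
Solving: c = -4, q = 1, p = 30, so R(t) = -4 + 30/(t + 1).
Then R(29) = -4 + 30/30 = -3.

-3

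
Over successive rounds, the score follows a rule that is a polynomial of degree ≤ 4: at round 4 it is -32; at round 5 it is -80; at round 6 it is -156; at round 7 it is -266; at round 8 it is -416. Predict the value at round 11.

Write the value at m as u(m).
First differences: -48, -76, -110, -150. Second differences: -28, -34, -40. Third differences: -6, -6.
Level-3 differences are constant, so u has degree 3.
Fitting a degree-3 polynomial gives u(m) = -m³ + m² + 4m.
Then u(11) = -1166.

-1166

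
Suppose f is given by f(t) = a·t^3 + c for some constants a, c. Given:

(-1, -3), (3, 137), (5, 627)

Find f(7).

1717

From f(-1) = -3 and f(3) = 137: -1a + c = -3 and 27a + c = 137.
Subtracting: 28a = 140, so a = 5; then c = -3 − 5·(-1) = 2.
So f(t) = 5t³ + 2, and f(7) = 1717.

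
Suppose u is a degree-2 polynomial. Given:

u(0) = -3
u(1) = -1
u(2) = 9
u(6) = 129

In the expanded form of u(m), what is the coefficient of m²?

4

Write u(m) = am² + bm + c; the 4 given values yield a linear system in the 3 coefficients.
Solving, u(m) = 4m² - 2m - 3.
The coefficient of m² is 4.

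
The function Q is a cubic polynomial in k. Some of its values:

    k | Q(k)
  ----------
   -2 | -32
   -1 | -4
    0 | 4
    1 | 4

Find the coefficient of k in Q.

Write Q(k) = ak³ + bk² + ck + d; the 4 given values yield a linear system in the 4 coefficients.
Solving, Q(k) = 2k³ - 4k² + 2k + 4.
The coefficient of k is 2.

2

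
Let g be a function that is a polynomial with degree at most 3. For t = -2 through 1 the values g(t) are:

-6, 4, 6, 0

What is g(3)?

-36

Write g(t) = at³ + bt² + ct + d; the 4 given values yield a linear system in the 4 coefficients.
Solving, the leading coefficient vanishes, and g(t) = -4t² - 2t + 6.
Then g(3) = -36.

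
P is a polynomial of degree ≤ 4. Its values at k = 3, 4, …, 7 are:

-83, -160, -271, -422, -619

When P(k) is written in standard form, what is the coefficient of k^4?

0

First differences: -77, -111, -151, -197. Second differences: -34, -40, -46. Third differences: -6, -6.
Level-3 differences are constant, so P has degree 3.
Fitting a degree-3 polynomial gives P(k) = -k³ - 5k² - 5k + 4.
The coefficient of k^4 is 0.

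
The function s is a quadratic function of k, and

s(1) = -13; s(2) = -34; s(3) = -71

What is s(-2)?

-46

Write s(k) = ak² + bk + c; the 3 given values yield a linear system in the 3 coefficients.
Solving, s(k) = -8k² + 3k - 8.
Then s(-2) = -46.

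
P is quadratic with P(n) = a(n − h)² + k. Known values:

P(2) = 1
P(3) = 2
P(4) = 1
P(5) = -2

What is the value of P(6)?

First differences 1, -1, -3; second difference -2 = 2a, so a = -1.
Expanding, the n-coefficient is −2ah = 2h; matching it to the data gives h = 3, and then k = 2.
So P(n) = -1(n − 3)² + 2.
P(6) = -1·3² + 2 = -7.

-7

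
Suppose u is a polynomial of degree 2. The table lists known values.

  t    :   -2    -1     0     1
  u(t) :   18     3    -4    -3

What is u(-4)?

72

First differences: -15, -7, 1. Second differences: 8, 8.
Level-2 differences are constant, so u has degree 2.
Fitting a degree-2 polynomial gives u(t) = 4t² - 3t - 4.
Then u(-4) = 72.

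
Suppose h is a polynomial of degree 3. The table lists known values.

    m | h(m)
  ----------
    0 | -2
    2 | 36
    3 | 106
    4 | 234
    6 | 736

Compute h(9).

2374

Write h(m) = am³ + bm² + cm + d; the 5 given values yield a linear system in the 4 coefficients.
Solving, h(m) = 3m³ + 2m² + 3m - 2.
Then h(9) = 2374.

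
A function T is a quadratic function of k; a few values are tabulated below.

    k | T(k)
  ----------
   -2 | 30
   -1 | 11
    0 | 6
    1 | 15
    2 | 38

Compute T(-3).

Write T(k) = ak² + bk + c; the 5 given values yield a linear system in the 3 coefficients.
Solving, T(k) = 7k² + 2k + 6.
Then T(-3) = 63.

63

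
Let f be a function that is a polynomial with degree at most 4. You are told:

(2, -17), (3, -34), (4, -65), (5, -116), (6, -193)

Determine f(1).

First differences: -17, -31, -51, -77. Second differences: -14, -20, -26. Third differences: -6, -6.
Level-3 differences are constant, so f has degree 3.
Fitting a degree-3 polynomial gives f(x) = -x³ + 2x² - 8x - 1.
Then f(1) = -8.

-8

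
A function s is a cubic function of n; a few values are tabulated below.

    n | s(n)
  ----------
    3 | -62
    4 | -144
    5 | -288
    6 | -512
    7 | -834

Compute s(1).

Write s(n) = an³ + bn² + cn + d; the 5 given values yield a linear system in the 4 coefficients.
Solving, s(n) = -3n³ + 5n² - 6n - 8.
Then s(1) = -12.

-12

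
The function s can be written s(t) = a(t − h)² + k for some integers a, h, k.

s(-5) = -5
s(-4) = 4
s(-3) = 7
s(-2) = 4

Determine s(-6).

First differences 9, 3, -3; second difference -6 = 2a, so a = -3.
Expanding, the t-coefficient is −2ah = 6h; matching it to the data gives h = -3, and then k = 7.
So s(t) = -3(t + 3)² + 7.
s(-6) = -3·(-3)² + 7 = -20.

-20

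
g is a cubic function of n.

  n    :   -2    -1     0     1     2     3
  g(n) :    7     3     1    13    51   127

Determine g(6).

703

First differences: -4, -2, 12, 38, 76. Second differences: 2, 14, 26, 38. Third differences: 12, 12, 12.
Level-3 differences are constant, so g has degree 3.
Fitting a degree-3 polynomial gives g(n) = 2n³ + 7n² + 3n + 1.
Then g(6) = 703.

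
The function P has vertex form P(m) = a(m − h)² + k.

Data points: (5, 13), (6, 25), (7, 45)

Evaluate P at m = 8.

First differences 12, 20; second difference 8 = 2a, so a = 4.
Expanding, the m-coefficient is −2ah = -8h; matching it to the data gives h = 4, and then k = 9.
So P(m) = 4(m − 4)² + 9.
P(8) = 4·4² + 9 = 73.

73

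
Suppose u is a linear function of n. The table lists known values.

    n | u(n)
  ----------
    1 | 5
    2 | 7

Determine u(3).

9

Write u(n) = an + b; the 2 given values yield a linear system in the 2 coefficients.
Solving, u(n) = 2n + 3.
Then u(3) = 9.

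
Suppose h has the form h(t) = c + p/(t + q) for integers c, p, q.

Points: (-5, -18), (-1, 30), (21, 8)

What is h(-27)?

4

(h(t) − c)(t + q) = p for each data point; the three points give a linear system in c and q, then p follows.
Solving: c = 6, q = 3, p = 48, so h(t) = 6 + 48/(t + 3).
Then h(-27) = 6 + 48/(-24) = 4.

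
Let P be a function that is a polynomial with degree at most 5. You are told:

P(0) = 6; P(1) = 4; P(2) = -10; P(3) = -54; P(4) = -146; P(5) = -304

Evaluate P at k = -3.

Write P(k) = ak^5 + bk^4 + ck³ + dk² + ek + p; the 6 given values yield a linear system in the 6 coefficients.
Solving, the top 2 coefficients vanish, and P(k) = -3k³ + 3k² - 2k + 6.
Then P(-3) = 120.

120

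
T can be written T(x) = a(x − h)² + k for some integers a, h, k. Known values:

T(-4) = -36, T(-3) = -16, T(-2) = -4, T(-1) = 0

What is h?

First differences 20, 12, 4; second difference -8 = 2a, so a = -4.
Expanding, the x-coefficient is −2ah = 8h; matching it to the data gives h = -1, and then k = 0.
So T(x) = -4(x + 1)² + 0.
Hence h = -1.

-1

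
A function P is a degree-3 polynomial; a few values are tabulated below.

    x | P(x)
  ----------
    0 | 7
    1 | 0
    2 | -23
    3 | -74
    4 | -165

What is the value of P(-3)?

52

First differences: -7, -23, -51, -91. Second differences: -16, -28, -40. Third differences: -12, -12.
Level-3 differences are constant, so P has degree 3.
Fitting a degree-3 polynomial gives P(x) = -2x³ - 2x² - 3x + 7.
Then P(-3) = 52.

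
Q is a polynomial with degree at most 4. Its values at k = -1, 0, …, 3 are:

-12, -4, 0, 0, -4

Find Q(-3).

First differences: 8, 4, 0, -4. Second differences: -4, -4, -4.
Level-2 differences are constant, so Q has degree 2.
Fitting a degree-2 polynomial gives Q(k) = -2k² + 6k - 4.
Then Q(-3) = -40.

-40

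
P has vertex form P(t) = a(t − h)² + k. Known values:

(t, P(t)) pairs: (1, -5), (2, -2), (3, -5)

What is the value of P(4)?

-14

First differences 3, -3; second difference -6 = 2a, so a = -3.
Expanding, the t-coefficient is −2ah = 6h; matching it to the data gives h = 2, and then k = -2.
So P(t) = -3(t − 2)² − 2.
P(4) = -3·2² − 2 = -14.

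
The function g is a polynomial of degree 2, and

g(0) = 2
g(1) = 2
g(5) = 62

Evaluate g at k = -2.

Write g(k) = ak² + bk + c; the 3 given values yield a linear system in the 3 coefficients.
Solving, g(k) = 3k² - 3k + 2.
Then g(-2) = 20.

20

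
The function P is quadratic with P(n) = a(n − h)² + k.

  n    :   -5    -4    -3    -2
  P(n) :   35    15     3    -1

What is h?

-2

First differences -20, -12, -4; second difference 8 = 2a, so a = 4.
Expanding, the n-coefficient is −2ah = -8h; matching it to the data gives h = -2, and then k = -1.
So P(n) = 4(n + 2)² − 1.
Hence h = -2.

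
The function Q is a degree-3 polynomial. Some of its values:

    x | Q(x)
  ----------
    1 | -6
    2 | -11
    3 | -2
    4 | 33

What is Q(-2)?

-27

Write Q(x) = ax³ + bx² + cx + d; the 4 given values yield a linear system in the 4 coefficients.
Solving, Q(x) = 2x³ - 5x² - 4x + 1.
Then Q(-2) = -27.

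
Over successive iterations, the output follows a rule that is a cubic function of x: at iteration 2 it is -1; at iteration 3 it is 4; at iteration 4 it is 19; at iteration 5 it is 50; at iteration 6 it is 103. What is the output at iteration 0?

Write the value at x as T(x).
Write T(x) = ax³ + bx² + cx + d; the 5 given values yield a linear system in the 4 coefficients.
Solving, T(x) = x³ - 4x² + 6x - 5.
Then T(0) = -5.

-5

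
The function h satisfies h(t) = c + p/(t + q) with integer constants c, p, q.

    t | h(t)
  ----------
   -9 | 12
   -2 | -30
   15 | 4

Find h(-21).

8

(h(t) − c)(t + q) = p for each data point; the three points give a linear system in c and q, then p follows.
Solving: c = 6, q = 3, p = -36, so h(t) = 6 − 36/(t + 3).
Then h(-21) = 6 − 36/(-18) = 8.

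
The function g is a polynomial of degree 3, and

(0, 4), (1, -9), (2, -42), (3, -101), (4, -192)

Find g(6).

First differences: -13, -33, -59, -91. Second differences: -20, -26, -32. Third differences: -6, -6.
Level-3 differences are constant, so g has degree 3.
Fitting a degree-3 polynomial gives g(m) = -m³ - 7m² - 5m + 4.
Then g(6) = -494.

-494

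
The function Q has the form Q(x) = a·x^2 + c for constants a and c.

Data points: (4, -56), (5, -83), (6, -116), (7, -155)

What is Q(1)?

From Q(4) = -56 and Q(5) = -83: 16a + c = -56 and 25a + c = -83.
Subtracting: 9a = -27, so a = -3; then c = -56 − (-3)·16 = -8.
So Q(x) = -3x² − 8, and Q(1) = -11.

-11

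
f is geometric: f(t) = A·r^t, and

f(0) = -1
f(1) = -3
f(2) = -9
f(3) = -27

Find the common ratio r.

Consecutive ratio: -3/(-1) = 3, and -9/(-3) = 3, so r = 3.
Then A·3^0 = -1 gives A = -1, and f(t) = -1·3^t.

3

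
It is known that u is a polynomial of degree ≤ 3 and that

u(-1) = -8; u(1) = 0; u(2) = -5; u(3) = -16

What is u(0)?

Write u(m) = am³ + bm² + cm + d; the 4 given values yield a linear system in the 4 coefficients.
Solving, the leading coefficient vanishes, and u(m) = -3m² + 4m - 1.
The constant term is u(0) = -1.

-1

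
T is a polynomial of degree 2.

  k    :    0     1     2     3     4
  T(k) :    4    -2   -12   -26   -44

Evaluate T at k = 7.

First differences: -6, -10, -14, -18. Second differences: -4, -4, -4.
Level-2 differences are constant, so T has degree 2.
Fitting a degree-2 polynomial gives T(k) = -2k² - 4k + 4.
Then T(7) = -122.

-122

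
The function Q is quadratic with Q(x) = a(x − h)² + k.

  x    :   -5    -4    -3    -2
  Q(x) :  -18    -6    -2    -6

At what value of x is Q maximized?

-3

First differences 12, 4, -4; second difference -8 = 2a, so a = -4.
Expanding, the x-coefficient is −2ah = 8h; matching it to the data gives h = -3, and then k = -2.
So Q(x) = -4(x + 3)² − 2.
Hence h = -3.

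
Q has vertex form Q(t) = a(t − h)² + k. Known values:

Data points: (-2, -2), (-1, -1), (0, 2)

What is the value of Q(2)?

14

First differences 1, 3; second difference 2 = 2a, so a = 1.
Expanding, the t-coefficient is −2ah = -2h; matching it to the data gives h = -2, and then k = -2.
So Q(t) = 1(t + 2)² − 2.
Q(2) = 1·4² − 2 = 14.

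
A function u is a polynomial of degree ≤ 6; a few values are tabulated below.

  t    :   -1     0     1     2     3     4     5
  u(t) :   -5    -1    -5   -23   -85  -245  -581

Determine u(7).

-2213

First differences: 4, -4, -18, -62, -160, -336. Second differences: -8, -14, -44, -98, -176. Third differences: -6, -30, -54, -78. Fourth differences: -24, -24, -24.
Level-4 differences are constant, so u has degree 4.
Fitting a degree-4 polynomial gives u(t) = -t^4 + t³ - 3t² - t - 1.
Then u(7) = -2213.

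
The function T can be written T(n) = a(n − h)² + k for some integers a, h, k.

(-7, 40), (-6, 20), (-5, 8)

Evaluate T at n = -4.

First differences -20, -12; second difference 8 = 2a, so a = 4.
Expanding, the n-coefficient is −2ah = -8h; matching it to the data gives h = -4, and then k = 4.
So T(n) = 4(n + 4)² + 4.
T(-4) = 4·0² + 4 = 4.

4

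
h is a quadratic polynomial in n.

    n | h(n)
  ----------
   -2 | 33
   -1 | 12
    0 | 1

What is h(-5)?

Write h(n) = an² + bn + c; the 3 given values yield a linear system in the 3 coefficients.
Solving, h(n) = 5n² - 6n + 1.
Then h(-5) = 156.

156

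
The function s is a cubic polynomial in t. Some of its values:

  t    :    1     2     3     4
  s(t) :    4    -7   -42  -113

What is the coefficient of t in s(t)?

Write s(t) = at³ + bt² + ct + d; the 4 given values yield a linear system in the 4 coefficients.
Solving, s(t) = -2t³ + 3t + 3.
The coefficient of t is 3.

3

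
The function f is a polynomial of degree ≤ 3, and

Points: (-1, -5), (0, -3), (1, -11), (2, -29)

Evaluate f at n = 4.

First differences: 2, -8, -18. Second differences: -10, -10.
Level-2 differences are constant, so f has degree 2.
Fitting a degree-2 polynomial gives f(n) = -5n² - 3n - 3.
Then f(4) = -95.

-95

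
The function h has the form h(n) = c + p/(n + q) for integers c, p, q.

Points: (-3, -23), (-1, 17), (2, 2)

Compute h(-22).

-4

(h(n) − c)(n + q) = p for each data point; the three points give a linear system in c and q, then p follows.
Solving: c = -3, q = 2, p = 20, so h(n) = -3 + 20/(n + 2).
Then h(-22) = -3 + 20/(-20) = -4.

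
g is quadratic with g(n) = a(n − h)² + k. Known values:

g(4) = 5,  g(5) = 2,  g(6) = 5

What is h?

5

First differences -3, 3; second difference 6 = 2a, so a = 3.
Expanding, the n-coefficient is −2ah = -6h; matching it to the data gives h = 5, and then k = 2.
So g(n) = 3(n − 5)² + 2.
Hence h = 5.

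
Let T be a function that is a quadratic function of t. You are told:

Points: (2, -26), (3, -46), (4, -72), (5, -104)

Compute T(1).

First differences: -20, -26, -32. Second differences: -6, -6.
Level-2 differences are constant, so T has degree 2.
Fitting a degree-2 polynomial gives T(t) = -3t² - 5t - 4.
Then T(1) = -12.

-12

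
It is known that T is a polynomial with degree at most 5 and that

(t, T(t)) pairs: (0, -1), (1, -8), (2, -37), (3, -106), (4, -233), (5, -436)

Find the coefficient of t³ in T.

First differences: -7, -29, -69, -127, -203. Second differences: -22, -40, -58, -76. Third differences: -18, -18, -18.
Level-3 differences are constant, so T has degree 3.
Fitting a degree-3 polynomial gives T(t) = -3t³ - 2t² - 2t - 1.
The coefficient of t³ is -3.

-3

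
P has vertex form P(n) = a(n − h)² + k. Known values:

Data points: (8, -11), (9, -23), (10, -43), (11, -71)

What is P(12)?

-107

First differences -12, -20, -28; second difference -8 = 2a, so a = -4.
Expanding, the n-coefficient is −2ah = 8h; matching it to the data gives h = 7, and then k = -7.
So P(n) = -4(n − 7)² − 7.
P(12) = -4·5² − 7 = -107.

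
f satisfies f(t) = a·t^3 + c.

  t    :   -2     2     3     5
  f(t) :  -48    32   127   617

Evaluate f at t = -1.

-13

From f(-2) = -48 and f(2) = 32: -8a + c = -48 and 8a + c = 32.
Subtracting: 16a = 80, so a = 5; then c = -48 − 5·(-8) = -8.
So f(t) = 5t³ − 8, and f(-1) = -13.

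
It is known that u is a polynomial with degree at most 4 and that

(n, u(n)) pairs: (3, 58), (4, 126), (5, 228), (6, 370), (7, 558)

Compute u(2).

18

First differences: 68, 102, 142, 188. Second differences: 34, 40, 46. Third differences: 6, 6.
Level-3 differences are constant, so u has degree 3.
Fitting a degree-3 polynomial gives u(n) = n³ + 5n² - 4n - 2.
Then u(2) = 18.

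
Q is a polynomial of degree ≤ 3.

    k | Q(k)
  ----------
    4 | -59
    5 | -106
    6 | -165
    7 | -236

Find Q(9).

First differences: -47, -59, -71. Second differences: -12, -12.
Level-2 differences are constant, so Q has degree 2.
Fitting a degree-2 polynomial gives Q(k) = -6k² + 7k + 9.
Then Q(9) = -414.

-414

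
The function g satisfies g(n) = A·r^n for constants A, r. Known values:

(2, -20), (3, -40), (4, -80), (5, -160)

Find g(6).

-320

Consecutive ratio: -40/(-20) = 2, and -80/(-40) = 2, so r = 2.
Then A·2^2 = -20 gives A = -5, and g(n) = -5·2^n.
g(6) = -5·2^6 = -320.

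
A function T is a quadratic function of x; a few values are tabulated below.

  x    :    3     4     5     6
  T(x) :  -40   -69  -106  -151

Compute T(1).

First differences: -29, -37, -45. Second differences: -8, -8.
Level-2 differences are constant, so T has degree 2.
Fitting a degree-2 polynomial gives T(x) = -4x² - x - 1.
Then T(1) = -6.

-6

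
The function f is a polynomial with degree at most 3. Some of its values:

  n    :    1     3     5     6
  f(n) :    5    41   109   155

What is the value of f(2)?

19

Write f(n) = an³ + bn² + cn + d; the 4 given values yield a linear system in the 4 coefficients.
Solving, the leading coefficient vanishes, and f(n) = 4n² + 2n - 1.
Then f(2) = 19.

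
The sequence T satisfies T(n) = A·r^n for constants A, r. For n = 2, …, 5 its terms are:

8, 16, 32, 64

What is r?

2

Consecutive ratio: 16/8 = 2, and 32/16 = 2, so r = 2.
Then A·2^2 = 8 gives A = 2, and T(n) = 2·2^n.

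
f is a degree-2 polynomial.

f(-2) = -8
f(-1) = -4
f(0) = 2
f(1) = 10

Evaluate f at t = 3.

32

Write f(t) = at² + bt + c; the 4 given values yield a linear system in the 3 coefficients.
Solving, f(t) = t² + 7t + 2.
Then f(3) = 32.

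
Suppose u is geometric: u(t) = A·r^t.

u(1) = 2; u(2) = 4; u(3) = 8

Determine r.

Consecutive ratio: 4/2 = 2, and 8/4 = 2, so r = 2.
Then A·2^1 = 2 gives A = 1, and u(t) = 1·2^t.

2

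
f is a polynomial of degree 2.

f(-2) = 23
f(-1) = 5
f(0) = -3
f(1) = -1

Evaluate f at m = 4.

65

First differences: -18, -8, 2. Second differences: 10, 10.
Level-2 differences are constant, so f has degree 2.
Fitting a degree-2 polynomial gives f(m) = 5m² - 3m - 3.
Then f(4) = 65.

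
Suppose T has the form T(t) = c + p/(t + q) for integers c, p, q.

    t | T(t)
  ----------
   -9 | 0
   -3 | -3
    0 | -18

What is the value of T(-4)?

(T(t) − c)(t + q) = p for each data point; the three points give a linear system in c and q, then p follows.
Solving: c = 2, q = -1, p = 20, so T(t) = 2 + 20/(t − 1).
Then T(-4) = 2 + 20/(-5) = -2.

-2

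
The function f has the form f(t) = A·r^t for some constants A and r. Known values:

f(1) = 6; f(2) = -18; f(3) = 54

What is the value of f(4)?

Consecutive ratio: -18/6 = -3, and 54/(-18) = -3, so r = -3.
Then A·(-3)^1 = 6 gives A = -2, and f(t) = -2·(-3)^t.
f(4) = -2·(-3)^4 = -162.

-162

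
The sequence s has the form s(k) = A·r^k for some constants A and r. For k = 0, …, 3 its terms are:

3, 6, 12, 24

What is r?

2

Consecutive ratio: 6/3 = 2, and 12/6 = 2, so r = 2.
Then A·2^0 = 3 gives A = 3, and s(k) = 3·2^k.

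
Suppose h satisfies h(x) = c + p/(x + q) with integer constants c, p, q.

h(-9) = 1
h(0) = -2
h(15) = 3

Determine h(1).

-4

(h(x) − c)(x + q) = p for each data point; the three points give a linear system in c and q, then p follows.
Solving: c = 2, q = -3, p = 12, so h(x) = 2 + 12/(x − 3).
Then h(1) = 2 + 12/(-2) = -4.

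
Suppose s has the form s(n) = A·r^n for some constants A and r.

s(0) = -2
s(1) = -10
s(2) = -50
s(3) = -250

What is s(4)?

Consecutive ratio: -10/(-2) = 5, and -50/(-10) = 5, so r = 5.
Then A·5^0 = -2 gives A = -2, and s(n) = -2·5^n.
s(4) = -2·5^4 = -1250.

-1250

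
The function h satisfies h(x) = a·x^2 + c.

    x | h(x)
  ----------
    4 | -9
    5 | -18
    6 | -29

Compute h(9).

-74

From h(4) = -9 and h(5) = -18: 16a + c = -9 and 25a + c = -18.
Subtracting: 9a = -9, so a = -1; then c = -9 − (-1)·16 = 7.
So h(x) = -1x² + 7, and h(9) = -74.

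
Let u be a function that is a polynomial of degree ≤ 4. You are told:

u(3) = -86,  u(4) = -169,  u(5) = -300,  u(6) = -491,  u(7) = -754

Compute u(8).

-1101

Write u(k) = ak^4 + bk³ + ck² + dk + e; the 5 given values yield a linear system in the 5 coefficients.
Solving, the leading coefficient vanishes, and u(k) = -2k³ - 9k - 5.
Then u(8) = -1101.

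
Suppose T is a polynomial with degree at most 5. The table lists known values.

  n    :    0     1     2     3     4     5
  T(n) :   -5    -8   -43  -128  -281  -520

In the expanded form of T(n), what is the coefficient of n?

Write T(n) = an^5 + bn^4 + cn³ + dn² + en + p; the 6 given values yield a linear system in the 6 coefficients.
Solving, the top 2 coefficients vanish, and T(n) = -3n³ - 7n² + 7n - 5.
The coefficient of n is 7.

7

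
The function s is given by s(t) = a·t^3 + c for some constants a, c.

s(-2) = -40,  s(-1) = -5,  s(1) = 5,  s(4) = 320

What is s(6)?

From s(-2) = -40 and s(-1) = -5: -8a + c = -40 and -1a + c = -5.
Subtracting: 7a = 35, so a = 5; then c = -40 − 5·(-8) = 0.
So s(t) = 5t³ + 0, and s(6) = 1080.

1080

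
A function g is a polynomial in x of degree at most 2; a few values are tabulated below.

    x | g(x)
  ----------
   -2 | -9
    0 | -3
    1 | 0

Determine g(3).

Write g(x) = ax² + bx + c; the 3 given values yield a linear system in the 3 coefficients.
Solving, the leading coefficient vanishes, and g(x) = 3x - 3.
Then g(3) = 6.

6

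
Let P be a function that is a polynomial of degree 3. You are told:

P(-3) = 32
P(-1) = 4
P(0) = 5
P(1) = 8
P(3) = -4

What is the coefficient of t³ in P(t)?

Write P(t) = at³ + bt² + ct + d; the 5 given values yield a linear system in the 4 coefficients.
Solving, P(t) = -t³ + t² + 3t + 5.
The coefficient of t³ is -1.

-1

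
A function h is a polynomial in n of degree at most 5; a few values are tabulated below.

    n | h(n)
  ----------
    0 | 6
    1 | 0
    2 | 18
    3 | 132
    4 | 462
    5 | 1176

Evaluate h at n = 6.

2490

First differences: -6, 18, 114, 330, 714. Second differences: 24, 96, 216, 384. Third differences: 72, 120, 168. Fourth differences: 48, 48.
Level-4 differences are constant, so h has degree 4.
Fitting a degree-4 polynomial gives h(n) = 2n^4 - 2n² - 6n + 6.
Then h(6) = 2490.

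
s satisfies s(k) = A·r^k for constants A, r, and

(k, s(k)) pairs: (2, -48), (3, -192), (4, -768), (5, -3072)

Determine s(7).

Consecutive ratio: -192/(-48) = 4, and -768/(-192) = 4, so r = 4.
Then A·4^2 = -48 gives A = -3, and s(k) = -3·4^k.
s(7) = -3·4^7 = -49152.

-49152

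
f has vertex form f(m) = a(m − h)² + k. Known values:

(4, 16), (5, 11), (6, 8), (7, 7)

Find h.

First differences -5, -3, -1; second difference 2 = 2a, so a = 1.
Expanding, the m-coefficient is −2ah = -2h; matching it to the data gives h = 7, and then k = 7.
So f(m) = 1(m − 7)² + 7.
Hence h = 7.

7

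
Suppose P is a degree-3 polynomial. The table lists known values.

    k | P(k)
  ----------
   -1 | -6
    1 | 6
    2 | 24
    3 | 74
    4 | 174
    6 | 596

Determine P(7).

954

Write P(k) = ak³ + bk² + ck + d; the 6 given values yield a linear system in the 4 coefficients.
Solving, P(k) = 3k³ - 2k² + 3k + 2.
Then P(7) = 954.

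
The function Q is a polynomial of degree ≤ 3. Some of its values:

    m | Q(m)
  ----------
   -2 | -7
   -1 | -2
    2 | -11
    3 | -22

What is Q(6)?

-79

Write Q(m) = am³ + bm² + cm + d; the 4 given values yield a linear system in the 4 coefficients.
Solving, the leading coefficient vanishes, and Q(m) = -2m² - m - 1.
Then Q(6) = -79.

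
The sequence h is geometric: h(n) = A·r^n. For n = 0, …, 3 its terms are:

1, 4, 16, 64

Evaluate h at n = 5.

1024

Consecutive ratio: 4/1 = 4, and 16/4 = 4, so r = 4.
Then A·4^0 = 1 gives A = 1, and h(n) = 1·4^n.
h(5) = 1·4^5 = 1024.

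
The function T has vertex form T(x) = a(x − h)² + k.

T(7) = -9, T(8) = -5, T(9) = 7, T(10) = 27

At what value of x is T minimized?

First differences 4, 12, 20; second difference 8 = 2a, so a = 4.
Expanding, the x-coefficient is −2ah = -8h; matching it to the data gives h = 7, and then k = -9.
So T(x) = 4(x − 7)² − 9.
Hence h = 7.

7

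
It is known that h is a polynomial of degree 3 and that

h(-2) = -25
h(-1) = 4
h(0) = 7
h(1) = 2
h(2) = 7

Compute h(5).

262

First differences: 29, 3, -5, 5. Second differences: -26, -8, 10. Third differences: 18, 18.
Level-3 differences are constant, so h has degree 3.
Fitting a degree-3 polynomial gives h(t) = 3t³ - 4t² - 4t + 7.
Then h(5) = 262.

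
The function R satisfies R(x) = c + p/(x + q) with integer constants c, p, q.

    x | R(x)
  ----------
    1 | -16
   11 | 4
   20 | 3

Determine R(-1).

(R(x) − c)(x + q) = p for each data point; the three points give a linear system in c and q, then p follows.
Solving: c = 2, q = -2, p = 18, so R(x) = 2 + 18/(x − 2).
Then R(-1) = 2 + 18/(-3) = -4.

-4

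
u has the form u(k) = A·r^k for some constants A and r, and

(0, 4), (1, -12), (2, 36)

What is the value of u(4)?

Consecutive ratio: -12/4 = -3, and 36/(-12) = -3, so r = -3.
Then A·(-3)^0 = 4 gives A = 4, and u(k) = 4·(-3)^k.
u(4) = 4·(-3)^4 = 324.

324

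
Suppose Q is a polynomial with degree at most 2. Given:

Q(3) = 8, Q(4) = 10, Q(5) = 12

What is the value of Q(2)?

Write Q(t) = at² + bt + c; the 3 given values yield a linear system in the 3 coefficients.
Solving, the leading coefficient vanishes, and Q(t) = 2t + 2.
Then Q(2) = 6.

6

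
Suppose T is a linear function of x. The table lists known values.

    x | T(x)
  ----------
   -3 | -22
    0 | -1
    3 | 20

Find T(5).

Write T(x) = ax + b; the 3 given values yield a linear system in the 2 coefficients.
Solving, T(x) = 7x - 1.
Then T(5) = 34.

34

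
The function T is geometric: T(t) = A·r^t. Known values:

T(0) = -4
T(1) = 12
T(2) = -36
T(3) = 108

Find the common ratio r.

Consecutive ratio: 12/(-4) = -3, and -36/12 = -3, so r = -3.
Then A·(-3)^0 = -4 gives A = -4, and T(t) = -4·(-3)^t.

-3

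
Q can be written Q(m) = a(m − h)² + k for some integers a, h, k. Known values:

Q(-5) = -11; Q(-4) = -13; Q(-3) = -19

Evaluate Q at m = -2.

First differences -2, -6; second difference -4 = 2a, so a = -2.
Expanding, the m-coefficient is −2ah = 4h; matching it to the data gives h = -5, and then k = -11.
So Q(m) = -2(m + 5)² − 11.
Q(-2) = -2·3² − 11 = -29.

-29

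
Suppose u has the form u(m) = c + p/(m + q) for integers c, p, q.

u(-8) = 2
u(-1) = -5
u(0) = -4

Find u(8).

-2

(u(m) − c)(m + q) = p for each data point; the three points give a linear system in c and q, then p follows.
Solving: c = -1, q = 4, p = -12, so u(m) = -1 − 12/(m + 4).
Then u(8) = -1 − 12/12 = -2.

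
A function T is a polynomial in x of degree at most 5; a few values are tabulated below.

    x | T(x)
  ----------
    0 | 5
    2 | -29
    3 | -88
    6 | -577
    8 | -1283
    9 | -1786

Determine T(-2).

Write T(x) = ax^5 + bx^4 + cx³ + dx² + ex + p; the 6 given values yield a linear system in the 6 coefficients.
Solving, the top 2 coefficients vanish, and T(x) = -2x³ - 4x² - x + 5.
Then T(-2) = 7.

7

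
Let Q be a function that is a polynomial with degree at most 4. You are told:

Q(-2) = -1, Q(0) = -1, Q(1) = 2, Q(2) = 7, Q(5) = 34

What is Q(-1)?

Write Q(x) = ax^4 + bx³ + cx² + dx + e; the 5 given values yield a linear system in the 5 coefficients.
Solving, the top 2 coefficients vanish, and Q(x) = x² + 2x - 1.
Then Q(-1) = -2.

-2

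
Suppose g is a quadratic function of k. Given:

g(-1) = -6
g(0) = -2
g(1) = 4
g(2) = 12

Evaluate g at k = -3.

Write g(k) = ak² + bk + c; the 4 given values yield a linear system in the 3 coefficients.
Solving, g(k) = k² + 5k - 2.
Then g(-3) = -8.

-8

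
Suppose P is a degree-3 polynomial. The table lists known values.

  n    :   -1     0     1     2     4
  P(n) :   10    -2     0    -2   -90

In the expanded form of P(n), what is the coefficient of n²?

7

Write P(n) = an³ + bn² + cn + d; the 5 given values yield a linear system in the 4 coefficients.
Solving, P(n) = -3n³ + 7n² - 2n - 2.
The coefficient of n² is 7.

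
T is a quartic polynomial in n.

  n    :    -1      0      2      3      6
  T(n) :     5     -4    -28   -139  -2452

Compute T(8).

Write T(n) = an^4 + bn³ + cn² + dn + e; the 5 given values yield a linear system in the 5 coefficients.
Solving, T(n) = -2n^4 + 5n² - 6n - 4.
Then T(8) = -7924.

-7924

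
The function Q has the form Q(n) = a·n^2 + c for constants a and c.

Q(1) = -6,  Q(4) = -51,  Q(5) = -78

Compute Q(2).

From Q(1) = -6 and Q(4) = -51: 1a + c = -6 and 16a + c = -51.
Subtracting: 15a = -45, so a = -3; then c = -6 − (-3)·1 = -3.
So Q(n) = -3n² − 3, and Q(2) = -15.

-15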